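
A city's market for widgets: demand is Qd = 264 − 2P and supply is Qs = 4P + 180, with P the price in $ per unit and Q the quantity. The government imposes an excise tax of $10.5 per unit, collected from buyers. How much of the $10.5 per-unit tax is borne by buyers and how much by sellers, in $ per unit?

Without the tax, 264 − 2P = 4P + 180 gives 6P = 84, so P* = $14 and Q* = 236.
With the tax collected from buyers, demand (in seller-price terms) shifts: Qd = 264 − 2(P + 10.5).
Solving gives Q = 222 with buyers paying $21 and sellers receiving $10.5 (the $10.5 wedge).
Burden on buyers: $7; on sellers: $3.5. (They sum to $10.5.)
The less price-elastic side of the market bears the larger share of a per-unit tax.

Buyers bear $7 per unit; sellers bear $3.5 per unit.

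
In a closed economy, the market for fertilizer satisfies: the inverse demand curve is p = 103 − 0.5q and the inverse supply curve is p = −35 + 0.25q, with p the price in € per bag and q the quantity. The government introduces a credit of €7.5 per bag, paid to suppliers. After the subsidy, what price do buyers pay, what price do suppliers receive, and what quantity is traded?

Inverting to q(p) form: qd = 206 − 2p; qs = 4p + 140.
Before the subsidy: set 206 − 2p = 4p + 140 → p* = €11, q* = 184.
With a per-unit subsidy paid to suppliers, each receives p + 7.5 per unit sold, so supply becomes qs = 4(p + 7.5) + 140.
Solving gives q = 194 with buyers paying €6 and suppliers receiving €13.5 (the €7.5 wedge).

Buyers pay €6; suppliers receive €13.5; quantity = 194.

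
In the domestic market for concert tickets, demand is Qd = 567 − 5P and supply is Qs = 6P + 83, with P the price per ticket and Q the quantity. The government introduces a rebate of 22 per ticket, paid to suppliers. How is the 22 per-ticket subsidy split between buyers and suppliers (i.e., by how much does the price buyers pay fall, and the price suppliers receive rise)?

Buyers gain 12 per ticket; suppliers gain 10 per ticket.

Without the subsidy, 567 − 5P = 6P + 83 gives 11P = 484, so P* = 44 and Q* = 347.
With a per-unit subsidy paid to suppliers, each receives P + 22 per unit sold, so supply becomes Qs = 6(P + 22) + 83.
Solving gives Q = 407 with buyers paying 32 and suppliers receiving 54 (the 22 wedge).
Gain to buyers: 12; to suppliers: 10. (They sum to 22.)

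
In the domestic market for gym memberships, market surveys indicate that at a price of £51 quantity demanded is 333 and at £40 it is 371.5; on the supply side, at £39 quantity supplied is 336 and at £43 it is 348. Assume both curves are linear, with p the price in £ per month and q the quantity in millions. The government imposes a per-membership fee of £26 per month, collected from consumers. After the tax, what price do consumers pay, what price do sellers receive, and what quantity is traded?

Consumers pay £57; sellers receive £31; quantity = 312.

Demand slope: (371.5 − 333)/(40 − 51) = -3.5, so qd = 511.5 − 3.5p.
Supply slope: (348 − 336)/(43 − 39) = 3, so qs = 3p + 219.
Before the tax: set 511.5 − 3.5p = 3p + 219 → p* = £45, q* = 354.
With the tax collected from consumers, demand (in seller-price terms) shifts: qd = 511.5 − 3.5(p + 26).
Solving gives q = 312 with consumers paying £57 and sellers receiving £31 (the £26 wedge).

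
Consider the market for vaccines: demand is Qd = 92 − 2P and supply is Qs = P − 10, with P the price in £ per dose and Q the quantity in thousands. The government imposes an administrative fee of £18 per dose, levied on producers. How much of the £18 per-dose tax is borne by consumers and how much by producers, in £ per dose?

Consumers bear £6 per dose; producers bear £12 per dose.

Without the tax, 92 − 2P = P − 10 gives 3P = 102, so P* = £34 and Q* = 24.
With the tax collected from producers, supply shifts: Qs = (P − 18) − 10.
New equilibrium: consumers pay £40, producers receive £22, Q = 12. (Wedge: Pb − Ps = 18.)
Burden on consumers: £6; on producers: £12. (They sum to £18.)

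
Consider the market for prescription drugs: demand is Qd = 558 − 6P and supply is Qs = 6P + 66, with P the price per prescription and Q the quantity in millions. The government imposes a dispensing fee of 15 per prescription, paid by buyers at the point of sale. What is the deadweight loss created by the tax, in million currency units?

Before the tax: set 558 − 6P = 6P + 66 → P* = 41, Q* = 312.
With the tax collected from buyers, demand (in seller-price terms) shifts: Qd = 558 − 6(P + 15).
New equilibrium: buyers pay 48.5, suppliers receive 33.5, Q = 267. (Wedge: Pb − Ps = 15.)
Quantity falls by |ΔQ| = |312 − 267| = 45.
DWL = ½ · t · |ΔQ| = ½ · 15 · 45 = 337.5.

Deadweight loss = 337.5 million.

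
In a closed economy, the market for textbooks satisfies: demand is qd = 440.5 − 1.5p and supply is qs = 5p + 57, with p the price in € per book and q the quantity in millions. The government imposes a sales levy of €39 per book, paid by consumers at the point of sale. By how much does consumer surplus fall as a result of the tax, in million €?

Consumer surplus falls by €9885 million.

Before the tax: set 440.5 − 1.5p = 5p + 57 → p* = €59, q* = 352.
With the tax collected from consumers, demand (in seller-price terms) shifts: qd = 440.5 − 1.5(p + 39).
New equilibrium: consumers pay €89, producers receive €50, q = 307. (Wedge: pb − ps = 39.)
ΔCS is the trapezoid between Q = 307 and Q = 352 of height €30: ½ · (352 + 307) · 30 = €9885.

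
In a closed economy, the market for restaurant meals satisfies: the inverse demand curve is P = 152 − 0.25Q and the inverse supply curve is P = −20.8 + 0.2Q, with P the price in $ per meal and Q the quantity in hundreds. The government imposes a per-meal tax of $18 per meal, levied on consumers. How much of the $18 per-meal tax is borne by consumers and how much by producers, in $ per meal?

Consumers bear $10 per meal; producers bear $8 per meal.

Inverting to Q(P) form: Qd = 608 − 4P; Qs = 5P + 104.
Before the tax: set 608 − 4P = 5P + 104 → P* = $56, Q* = 384.
With the tax collected from consumers, demand (in seller-price terms) shifts: Qd = 608 − 4(P + 18).
Solving gives Q = 344 with consumers paying $66 and producers receiving $48 (the $18 wedge).
Burden on consumers: $10; on producers: $8. (They sum to $18.)
The less price-elastic side of the market bears the larger share of a per-unit tax.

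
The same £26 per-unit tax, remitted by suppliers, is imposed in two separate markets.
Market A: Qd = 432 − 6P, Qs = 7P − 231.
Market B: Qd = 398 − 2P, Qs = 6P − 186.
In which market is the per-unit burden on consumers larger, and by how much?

Market B, by £5.5.

Market A: pre-tax P* = £51, Q* = 126; post-tax Q = 42; per-unit burden on consumers = £14.
Market B: pre-tax P* = £73, Q* = 252; post-tax Q = 213; per-unit burden on consumers = £19.5.
Difference: £14 vs £19.5 → market B is larger by £5.5.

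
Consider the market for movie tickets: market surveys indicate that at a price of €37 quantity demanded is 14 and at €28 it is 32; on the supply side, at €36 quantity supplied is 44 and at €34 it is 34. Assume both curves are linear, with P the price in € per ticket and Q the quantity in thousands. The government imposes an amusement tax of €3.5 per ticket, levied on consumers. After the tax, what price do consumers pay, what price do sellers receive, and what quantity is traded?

Demand slope: (32 − 14)/(28 − 37) = -2, so Qd = 88 − 2P.
Supply slope: (34 − 44)/(34 − 36) = 5, so Qs = 5P − 136.
Without the tax, 88 − 2P = 5P − 136 gives 7P = 224, so P* = €32 and Q* = 24.
With the tax collected from consumers, demand (in seller-price terms) shifts: Qd = 88 − 2(P + 3.5).
New equilibrium: consumers pay €34.5, sellers receive €31, Q = 19. (Wedge: Pb − Ps = 3.5.)

Consumers pay €34.5; sellers receive €31; quantity = 19.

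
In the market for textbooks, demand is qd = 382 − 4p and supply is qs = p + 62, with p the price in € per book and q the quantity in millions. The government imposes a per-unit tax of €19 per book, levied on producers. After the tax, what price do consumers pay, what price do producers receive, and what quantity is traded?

Consumers pay €67.8; producers receive €48.8; quantity = 110.8.

Without the tax, 382 − 4p = p + 62 gives 5p = 320, so p* = €64 and q* = 126.
With the tax collected from producers, supply shifts: qs = (p − 19) + 62.
New equilibrium: consumers pay €67.8, producers receive €48.8, q = 110.8. (Wedge: pb − ps = 19.)
The less price-elastic side of the market bears the larger share of a per-unit tax.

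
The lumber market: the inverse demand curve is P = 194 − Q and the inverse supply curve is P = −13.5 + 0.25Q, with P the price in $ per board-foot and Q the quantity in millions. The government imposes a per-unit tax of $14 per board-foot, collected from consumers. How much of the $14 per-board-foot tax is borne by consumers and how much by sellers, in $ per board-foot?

Rewrite in direct form: Qd = 194 − P and Qs = 4P + 54.
Before the tax: set 194 − P = 4P + 54 → P* = $28, Q* = 166.
With the tax collected from consumers, demand (in seller-price terms) shifts: Qd = 194 − (P + 14).
Solving gives Q = 154.8 with consumers paying $39.2 and sellers receiving $25.2 (the $14 wedge).
Burden on consumers: $11.2; on sellers: $2.8. (They sum to $14.)
The less price-elastic side of the market bears the larger share of a per-unit tax.

Consumers bear $11.2 per board-foot; sellers bear $2.8 per board-foot.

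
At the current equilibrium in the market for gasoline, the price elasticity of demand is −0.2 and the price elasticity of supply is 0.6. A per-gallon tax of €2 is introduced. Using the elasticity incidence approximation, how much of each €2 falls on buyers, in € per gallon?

Incidence ratio: buyers' share ≈ εs / (εs + |εd|) = 0.6 / (0.6 + 0.2) = 0.75.
So buyers bear ≈ 0.75 × €2 = €1.5; sellers bear €0.5.

Buyers bear ≈ €1.5 per gallon.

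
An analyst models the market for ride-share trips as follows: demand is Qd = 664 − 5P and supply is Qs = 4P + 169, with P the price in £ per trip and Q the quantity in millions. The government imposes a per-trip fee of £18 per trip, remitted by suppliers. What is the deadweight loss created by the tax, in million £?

Deadweight loss = £360 million.

Before the tax: set 664 − 5P = 4P + 169 → P* = £55, Q* = 389.
With the tax collected from suppliers, supply shifts: Qs = 4(P − 18) + 169.
Solving gives Q = 349 with buyers paying £63 and suppliers receiving £45 (the £18 wedge).
Quantity falls by |ΔQ| = |389 − 349| = 40.
DWL = ½ · t · |ΔQ| = ½ · 18 · 40 = £360.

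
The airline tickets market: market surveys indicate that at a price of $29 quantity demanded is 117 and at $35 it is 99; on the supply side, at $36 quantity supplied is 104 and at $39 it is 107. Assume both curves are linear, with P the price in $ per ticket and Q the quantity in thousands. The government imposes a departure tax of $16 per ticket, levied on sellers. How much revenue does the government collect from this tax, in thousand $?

Tax revenue = $1440 thousand.

Demand slope: (99 − 117)/(35 − 29) = -3, so Qd = 204 − 3P.
Supply slope: (107 − 104)/(39 − 36) = 1, so Qs = P + 68.
Before the tax: set 204 − 3P = P + 68 → P* = $34, Q* = 102.
With the tax collected from sellers, supply shifts: Qs = (P − 16) + 68.
Solving gives Q = 90 with buyers paying $38 and sellers receiving $22 (the $16 wedge).
Revenue = t · Q = 16 · 90 = $1440.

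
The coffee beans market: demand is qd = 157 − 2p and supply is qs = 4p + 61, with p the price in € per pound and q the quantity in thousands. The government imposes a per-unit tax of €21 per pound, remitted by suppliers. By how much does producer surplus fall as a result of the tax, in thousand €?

Without the tax, 157 − 2p = 4p + 61 gives 6p = 96, so p* = €16 and q* = 125.
With the tax collected from suppliers, supply shifts: qs = 4(p − 21) + 61.
Solving gives q = 97 with buyers paying €30 and suppliers receiving €9 (the €21 wedge).
ΔPS is the trapezoid between Q = 97 and Q = 125 of height €7: ½ · (125 + 97) · 7 = €777.

Producer surplus falls by €777 thousand.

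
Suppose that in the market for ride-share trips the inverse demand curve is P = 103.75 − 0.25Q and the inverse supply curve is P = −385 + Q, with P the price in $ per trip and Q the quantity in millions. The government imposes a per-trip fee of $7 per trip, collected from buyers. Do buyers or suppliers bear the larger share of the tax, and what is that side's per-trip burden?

Rewrite in direct form: Qd = 415 − 4P and Qs = P + 385.
Without the tax, 415 − 4P = P + 385 gives 5P = 30, so P* = $6 and Q* = 391.
With the tax collected from buyers, demand (in seller-price terms) shifts: Qd = 415 − 4(P + 7).
New equilibrium: buyers pay $7.4, suppliers receive $0.4, Q = 385.4. (Wedge: Pb − Ps = 7.)
Per-trip burden: buyers $1.4, suppliers $5.6.
Suppliers take the larger share because supply is less price-elastic here (demand slope 4 vs supply slope 1).
The less price-elastic side of the market bears the larger share of a per-unit tax.

Suppliers bear the larger share: $5.6 per trip.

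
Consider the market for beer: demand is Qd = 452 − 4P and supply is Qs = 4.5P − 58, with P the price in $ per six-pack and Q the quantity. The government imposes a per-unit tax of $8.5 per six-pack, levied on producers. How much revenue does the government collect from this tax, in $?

Tax revenue = $1649.

Without the tax, 452 − 4P = 4.5P − 58 gives 8.5P = 510, so P* = $60 and Q* = 212.
With the tax collected from producers, supply shifts: Qs = 4.5(P − 8.5) − 58.
Solving gives Q = 194 with buyers paying $64.5 and producers receiving $56 (the $8.5 wedge).
Revenue = t · Q = 8.5 · 194 = $1649.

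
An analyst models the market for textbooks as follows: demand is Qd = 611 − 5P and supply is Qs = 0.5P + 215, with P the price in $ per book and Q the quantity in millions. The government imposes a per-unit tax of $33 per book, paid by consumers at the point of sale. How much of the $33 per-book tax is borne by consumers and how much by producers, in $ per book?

Without the tax, 611 − 5P = 0.5P + 215 gives 5.5P = 396, so P* = $72 and Q* = 251.
With the tax collected from consumers, demand (in seller-price terms) shifts: Qd = 611 − 5(P + 33).
New equilibrium: consumers pay $75, producers receive $42, Q = 236. (Wedge: Pb − Ps = 33.)
Burden on consumers: $3; on producers: $30. (They sum to $33.)
The less price-elastic side of the market bears the larger share of a per-unit tax.

Consumers bear $3 per book; producers bear $30 per book.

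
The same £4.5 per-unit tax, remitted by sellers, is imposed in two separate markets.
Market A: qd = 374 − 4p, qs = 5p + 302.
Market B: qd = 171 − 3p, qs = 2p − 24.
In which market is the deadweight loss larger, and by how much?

Market A, by £10.35.

Market A: pre-tax p* = £8, q* = 342; post-tax q = 332; deadweight loss = £22.5.
Market B: pre-tax p* = £39, q* = 54; post-tax q = 48.6; deadweight loss = £12.15.
Difference: £22.5 vs £12.15 → market A is larger by £10.35.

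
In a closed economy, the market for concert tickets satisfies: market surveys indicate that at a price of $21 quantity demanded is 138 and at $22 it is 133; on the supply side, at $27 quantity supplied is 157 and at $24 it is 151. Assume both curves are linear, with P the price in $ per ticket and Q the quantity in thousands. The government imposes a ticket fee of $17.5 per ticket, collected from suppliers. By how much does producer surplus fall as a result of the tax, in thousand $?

Producer surplus falls by $1631.25 thousand.

Demand slope: (133 − 138)/(22 − 21) = -5, so Qd = 243 − 5P.
Supply slope: (151 − 157)/(24 − 27) = 2, so Qs = 2P + 103.
Before the tax: set 243 − 5P = 2P + 103 → P* = $20, Q* = 143.
With the tax collected from suppliers, supply shifts: Qs = 2(P − 17.5) + 103.
Solving gives Q = 118 with consumers paying $25 and suppliers receiving $7.5 (the $17.5 wedge).
ΔPS is the trapezoid between Q = 118 and Q = 143 of height $12.5: ½ · (143 + 118) · 12.5 = $1631.25.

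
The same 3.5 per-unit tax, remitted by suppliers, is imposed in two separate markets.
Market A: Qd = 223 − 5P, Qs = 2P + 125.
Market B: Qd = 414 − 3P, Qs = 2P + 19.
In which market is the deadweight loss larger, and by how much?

Market A: pre-tax P* = 14, Q* = 153; post-tax Q = 148; deadweight loss = 8.75.
Market B: pre-tax P* = 79, Q* = 177; post-tax Q = 172.8; deadweight loss = 7.35.
Difference: 8.75 vs 7.35 → market A is larger by 1.4.

Market A, by 1.4.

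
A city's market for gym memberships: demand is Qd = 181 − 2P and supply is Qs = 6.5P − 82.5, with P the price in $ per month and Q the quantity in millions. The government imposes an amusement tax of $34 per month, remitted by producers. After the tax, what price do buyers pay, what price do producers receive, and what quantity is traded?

Without the tax, 181 − 2P = 6.5P − 82.5 gives 8.5P = 263.5, so P* = $31 and Q* = 119.
With the tax collected from producers, supply shifts: Qs = 6.5(P − 34) − 82.5.
New equilibrium: buyers pay $57, producers receive $23, Q = 67. (Wedge: Pb − Ps = 34.)
The less price-elastic side of the market bears the larger share of a per-unit tax.

Buyers pay $57; producers receive $23; quantity = 67.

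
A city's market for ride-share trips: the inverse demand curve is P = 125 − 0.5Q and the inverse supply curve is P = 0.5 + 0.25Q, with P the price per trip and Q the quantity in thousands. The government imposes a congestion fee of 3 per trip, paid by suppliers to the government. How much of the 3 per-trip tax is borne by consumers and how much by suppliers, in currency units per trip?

Consumers bear 2 per trip; suppliers bear 1 per trip.

Inverting to Q(P) form: Qd = 250 − 2P; Qs = 4P − 2.
Without the tax, 250 − 2P = 4P − 2 gives 6P = 252, so P* = 42 and Q* = 166.
With the tax collected from suppliers, supply shifts: Qs = 4(P − 3) − 2.
New equilibrium: consumers pay 44, suppliers receive 41, Q = 162. (Wedge: Pb − Ps = 3.)
Burden on consumers: 2; on suppliers: 1. (They sum to 3.)
The less price-elastic side of the market bears the larger share of a per-unit tax.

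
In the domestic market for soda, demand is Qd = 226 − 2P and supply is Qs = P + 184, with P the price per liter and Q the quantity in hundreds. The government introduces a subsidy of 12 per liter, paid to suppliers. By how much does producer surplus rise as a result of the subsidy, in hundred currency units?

Producer surplus rises by 1616 hundred.

Without the subsidy, 226 − 2P = P + 184 gives 3P = 42, so P* = 14 and Q* = 198.
With a per-unit subsidy paid to suppliers, each receives P + 12 per unit sold, so supply becomes Qs = (P + 12) + 184.
New equilibrium: consumers pay 10, suppliers receive 22, Q = 206. (Wedge: Pb − Ps = −12.)
ΔPS is the trapezoid between Q = 206 and Q = 198 of height 8: ½ · (198 + 206) · 8 = 1616.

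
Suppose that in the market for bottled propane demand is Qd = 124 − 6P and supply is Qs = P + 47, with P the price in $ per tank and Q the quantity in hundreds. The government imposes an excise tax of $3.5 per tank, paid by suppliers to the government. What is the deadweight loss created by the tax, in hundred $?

Before the tax: set 124 − 6P = P + 47 → P* = $11, Q* = 58.
With the tax collected from suppliers, supply shifts: Qs = (P − 3.5) + 47.
Solving gives Q = 55 with consumers paying $11.5 and suppliers receiving $8 (the $3.5 wedge).
Quantity falls by |ΔQ| = |58 − 55| = 3.
DWL = ½ · t · |ΔQ| = ½ · 3.5 · 3 = $5.25.

Deadweight loss = $5.25 hundred.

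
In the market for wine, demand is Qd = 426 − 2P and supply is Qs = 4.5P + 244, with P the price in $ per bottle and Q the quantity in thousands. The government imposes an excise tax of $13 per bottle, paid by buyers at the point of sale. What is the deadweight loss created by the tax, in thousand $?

Deadweight loss = $117 thousand.

Before the tax: set 426 − 2P = 4.5P + 244 → P* = $28, Q* = 370.
With the tax collected from buyers, demand (in seller-price terms) shifts: Qd = 426 − 2(P + 13).
New equilibrium: buyers pay $37, producers receive $24, Q = 352. (Wedge: Pb − Ps = 13.)
Quantity falls by |ΔQ| = |370 − 352| = 18.
DWL = ½ · t · |ΔQ| = ½ · 13 · 18 = $117.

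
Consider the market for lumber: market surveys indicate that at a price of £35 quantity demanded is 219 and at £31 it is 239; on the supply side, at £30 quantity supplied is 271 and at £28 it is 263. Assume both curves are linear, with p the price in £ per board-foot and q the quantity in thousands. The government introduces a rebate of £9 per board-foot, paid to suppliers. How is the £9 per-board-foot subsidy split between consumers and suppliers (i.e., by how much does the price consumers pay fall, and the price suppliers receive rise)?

Demand slope: (239 − 219)/(31 − 35) = -5, so qd = 394 − 5p.
Supply slope: (263 − 271)/(28 − 30) = 4, so qs = 4p + 151.
Without the subsidy, 394 − 5p = 4p + 151 gives 9p = 243, so p* = £27 and q* = 259.
With a per-unit subsidy paid to suppliers, each receives p + 9 per unit sold, so supply becomes qs = 4(p + 9) + 151.
New equilibrium: consumers pay £23, suppliers receive £32, q = 279. (Wedge: pb − ps = −9.)
Gain to consumers: £4; to suppliers: £5. (They sum to £9.)

Consumers gain £4 per board-foot; suppliers gain £5 per board-foot.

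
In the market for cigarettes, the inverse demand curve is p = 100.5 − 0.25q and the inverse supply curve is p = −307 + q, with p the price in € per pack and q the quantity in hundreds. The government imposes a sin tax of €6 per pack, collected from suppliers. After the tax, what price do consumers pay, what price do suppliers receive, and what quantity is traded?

Consumers pay €20.2; suppliers receive €14.2; quantity = 321.2.

Inverting to q(p) form: qd = 402 − 4p; qs = p + 307.
Before the tax: set 402 − 4p = p + 307 → p* = €19, q* = 326.
With the tax collected from suppliers, supply shifts: qs = (p − 6) + 307.
Solving gives q = 321.2 with consumers paying €20.2 and suppliers receiving €14.2 (the €6 wedge).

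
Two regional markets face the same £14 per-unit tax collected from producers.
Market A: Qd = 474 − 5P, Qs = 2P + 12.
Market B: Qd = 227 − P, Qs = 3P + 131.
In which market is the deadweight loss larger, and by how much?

Market A: pre-tax P* = £66, Q* = 144; post-tax Q = 124; deadweight loss = £140.
Market B: pre-tax P* = £24, Q* = 203; post-tax Q = 192.5; deadweight loss = £73.5.
Difference: £140 vs £73.5 → market A is larger by £66.5.

Market A, by £66.5.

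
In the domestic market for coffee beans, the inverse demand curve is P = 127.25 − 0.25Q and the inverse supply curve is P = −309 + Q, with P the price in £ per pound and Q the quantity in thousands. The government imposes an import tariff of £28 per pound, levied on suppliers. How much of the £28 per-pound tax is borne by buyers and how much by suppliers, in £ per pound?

Inverting to Q(P) form: Qd = 509 − 4P; Qs = P + 309.
Without the tax, 509 − 4P = P + 309 gives 5P = 200, so P* = £40 and Q* = 349.
With the tax collected from suppliers, supply shifts: Qs = (P − 28) + 309.
Solving gives Q = 326.6 with buyers paying £45.6 and suppliers receiving £17.6 (the £28 wedge).
Burden on buyers: £5.6; on suppliers: £22.4. (They sum to £28.)
The less price-elastic side of the market bears the larger share of a per-unit tax.

Buyers bear £5.6 per pound; suppliers bear £22.4 per pound.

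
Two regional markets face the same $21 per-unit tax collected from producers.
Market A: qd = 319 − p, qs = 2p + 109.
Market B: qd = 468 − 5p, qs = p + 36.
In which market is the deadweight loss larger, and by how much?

Market A: pre-tax p* = $70, q* = 249; post-tax q = 235; deadweight loss = $147.
Market B: pre-tax p* = $72, q* = 108; post-tax q = 90.5; deadweight loss = $183.75.
Difference: $147 vs $183.75 → market B is larger by $36.75.

Market B, by $36.75.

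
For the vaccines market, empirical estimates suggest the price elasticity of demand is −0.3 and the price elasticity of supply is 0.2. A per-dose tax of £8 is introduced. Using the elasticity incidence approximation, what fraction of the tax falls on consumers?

Consumers' share ≈ 0.4.

Incidence ratio: consumers' share ≈ εs / (εs + |εd|) = 0.2 / (0.2 + 0.3) = 0.4.
Supply is the less elastic side, so consumers bear the smaller share.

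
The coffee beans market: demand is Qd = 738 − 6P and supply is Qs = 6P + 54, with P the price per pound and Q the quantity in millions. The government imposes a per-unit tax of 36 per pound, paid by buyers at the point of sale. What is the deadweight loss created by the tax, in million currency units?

Deadweight loss = 1944 million.

Before the tax: set 738 − 6P = 6P + 54 → P* = 57, Q* = 396.
With the tax collected from buyers, demand (in seller-price terms) shifts: Qd = 738 − 6(P + 36).
Solving gives Q = 288 with buyers paying 75 and suppliers receiving 39 (the 36 wedge).
Quantity falls by |ΔQ| = |396 − 288| = 108.
DWL = ½ · t · |ΔQ| = ½ · 36 · 108 = 1944.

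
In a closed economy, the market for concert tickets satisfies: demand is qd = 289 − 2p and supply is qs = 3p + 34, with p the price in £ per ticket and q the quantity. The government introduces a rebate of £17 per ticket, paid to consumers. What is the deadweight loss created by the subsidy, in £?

Deadweight loss = £173.4.

Before the subsidy: set 289 − 2p = 3p + 34 → p* = £51, q* = 187.
With a per-unit subsidy paid to consumers, each effectively pays p − 17, so demand becomes qd = 289 − 2(p − 17).
New equilibrium: consumers pay £40.8, sellers receive £57.8, q = 207.4. (Wedge: pb − ps = −17.)
Quantity rises by |ΔQ| = |187 − 207.4| = 20.4.
DWL = ½ · t · |ΔQ| = ½ · 17 · 20.4 = £173.4.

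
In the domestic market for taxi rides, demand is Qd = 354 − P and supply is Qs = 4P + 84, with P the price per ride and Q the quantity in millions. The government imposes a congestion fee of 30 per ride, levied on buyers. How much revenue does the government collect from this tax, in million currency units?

Before the tax: set 354 − P = 4P + 84 → P* = 54, Q* = 300.
With the tax collected from buyers, demand (in seller-price terms) shifts: Qd = 354 − (P + 30).
New equilibrium: buyers pay 78, sellers receive 48, Q = 276. (Wedge: Pb − Ps = 30.)
Revenue = t · Q = 30 · 276 = 8280.

Tax revenue = 8280 million.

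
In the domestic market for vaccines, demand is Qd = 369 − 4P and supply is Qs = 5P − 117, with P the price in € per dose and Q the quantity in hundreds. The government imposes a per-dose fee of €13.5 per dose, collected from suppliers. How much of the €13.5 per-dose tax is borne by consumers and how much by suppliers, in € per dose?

Consumers bear €7.5 per dose; suppliers bear €6 per dose.

Without the tax, 369 − 4P = 5P − 117 gives 9P = 486, so P* = €54 and Q* = 153.
With the tax collected from suppliers, supply shifts: Qs = 5(P − 13.5) − 117.
New equilibrium: consumers pay €61.5, suppliers receive €48, Q = 123. (Wedge: Pb − Ps = 13.5.)
Burden on consumers: €7.5; on suppliers: €6. (They sum to €13.5.)
The less price-elastic side of the market bears the larger share of a per-unit tax.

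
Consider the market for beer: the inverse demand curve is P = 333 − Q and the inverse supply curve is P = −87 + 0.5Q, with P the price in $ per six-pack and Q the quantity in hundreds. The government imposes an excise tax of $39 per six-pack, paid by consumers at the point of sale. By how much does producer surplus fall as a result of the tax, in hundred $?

Producer surplus falls by $3471 hundred.

Rewrite in direct form: Qd = 333 − P and Qs = 2P + 174.
Without the tax, 333 − P = 2P + 174 gives 3P = 159, so P* = $53 and Q* = 280.
With the tax collected from consumers, demand (in seller-price terms) shifts: Qd = 333 − (P + 39).
New equilibrium: consumers pay $79, suppliers receive $40, Q = 254. (Wedge: Pb − Ps = 39.)
ΔPS is the trapezoid between Q = 254 and Q = 280 of height $13: ½ · (280 + 254) · 13 = $3471.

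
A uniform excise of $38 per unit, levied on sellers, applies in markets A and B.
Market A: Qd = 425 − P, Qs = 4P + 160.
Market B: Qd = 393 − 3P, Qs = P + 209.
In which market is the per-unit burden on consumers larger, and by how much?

Market A: pre-tax P* = $53, Q* = 372; post-tax Q = 341.6; per-unit burden on consumers = $30.4.
Market B: pre-tax P* = $46, Q* = 255; post-tax Q = 226.5; per-unit burden on consumers = $9.5.
Difference: $30.4 vs $9.5 → market A is larger by $20.9.

Market A, by $20.9.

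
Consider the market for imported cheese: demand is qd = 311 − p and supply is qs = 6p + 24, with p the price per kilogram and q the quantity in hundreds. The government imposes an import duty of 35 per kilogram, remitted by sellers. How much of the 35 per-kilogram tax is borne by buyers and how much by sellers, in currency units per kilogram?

Without the tax, 311 − p = 6p + 24 gives 7p = 287, so p* = 41 and q* = 270.
With the tax collected from sellers, supply shifts: qs = 6(p − 35) + 24.
New equilibrium: buyers pay 71, sellers receive 36, q = 240. (Wedge: pb − ps = 35.)
Burden on buyers: 30; on sellers: 5. (They sum to 35.)
The less price-elastic side of the market bears the larger share of a per-unit tax.

Buyers bear 30 per kilogram; sellers bear 5 per kilogram.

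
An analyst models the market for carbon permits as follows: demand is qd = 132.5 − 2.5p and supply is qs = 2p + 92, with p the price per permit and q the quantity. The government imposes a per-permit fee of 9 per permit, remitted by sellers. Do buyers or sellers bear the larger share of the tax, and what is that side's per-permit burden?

Sellers bear the larger share: 5 per permit.

Without the tax, 132.5 − 2.5p = 2p + 92 gives 4.5p = 40.5, so p* = 9 and q* = 110.
With the tax collected from sellers, supply shifts: qs = 2(p − 9) + 92.
New equilibrium: buyers pay 13, sellers receive 4, q = 100. (Wedge: pb − ps = 9.)
Per-permit burden: buyers 4, sellers 5.
Sellers take the larger share because supply is less price-elastic here (demand slope 2.5 vs supply slope 2).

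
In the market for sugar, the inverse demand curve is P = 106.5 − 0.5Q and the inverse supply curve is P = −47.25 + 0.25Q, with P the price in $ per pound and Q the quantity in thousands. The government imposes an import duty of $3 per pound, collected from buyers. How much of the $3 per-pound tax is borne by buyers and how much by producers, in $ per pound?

Inverting to Q(P) form: Qd = 213 − 2P; Qs = 4P + 189.
Before the tax: set 213 − 2P = 4P + 189 → P* = $4, Q* = 205.
With the tax collected from buyers, demand (in seller-price terms) shifts: Qd = 213 − 2(P + 3).
New equilibrium: buyers pay $6, producers receive $3, Q = 201. (Wedge: Pb − Ps = 3.)
Burden on buyers: $2; on producers: $1. (They sum to $3.)
The less price-elastic side of the market bears the larger share of a per-unit tax.

Buyers bear $2 per pound; producers bear $1 per pound.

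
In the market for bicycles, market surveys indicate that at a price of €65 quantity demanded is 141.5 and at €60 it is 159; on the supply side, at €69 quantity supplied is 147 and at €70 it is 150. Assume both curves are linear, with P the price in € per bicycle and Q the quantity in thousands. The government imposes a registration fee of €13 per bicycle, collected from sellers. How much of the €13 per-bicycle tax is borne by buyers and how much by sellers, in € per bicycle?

Demand slope: (159 − 141.5)/(60 − 65) = -3.5, so Qd = 369 − 3.5P.
Supply slope: (150 − 147)/(70 − 69) = 3, so Qs = 3P − 60.
Before the tax: set 369 − 3.5P = 3P − 60 → P* = €66, Q* = 138.
With the tax collected from sellers, supply shifts: Qs = 3(P − 13) − 60.
New equilibrium: buyers pay €72, sellers receive €59, Q = 117. (Wedge: Pb − Ps = 13.)
Burden on buyers: €6; on sellers: €7. (They sum to €13.)
The less price-elastic side of the market bears the larger share of a per-unit tax.

Buyers bear €6 per bicycle; sellers bear €7 per bicycle.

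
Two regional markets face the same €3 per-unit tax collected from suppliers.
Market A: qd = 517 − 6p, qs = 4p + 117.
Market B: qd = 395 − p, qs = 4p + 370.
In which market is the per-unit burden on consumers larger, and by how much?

Market A: pre-tax p* = €40, q* = 277; post-tax q = 269.8; per-unit burden on consumers = €1.2.
Market B: pre-tax p* = €5, q* = 390; post-tax q = 387.6; per-unit burden on consumers = €2.4.
Difference: €1.2 vs €2.4 → market B is larger by €1.2.

Market B, by €1.2.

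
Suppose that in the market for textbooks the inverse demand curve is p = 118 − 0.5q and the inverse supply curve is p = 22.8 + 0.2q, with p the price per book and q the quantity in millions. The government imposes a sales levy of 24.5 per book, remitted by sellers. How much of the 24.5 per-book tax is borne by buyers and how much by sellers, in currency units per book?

Rewrite in direct form: qd = 236 − 2p and qs = 5p − 114.
Before the tax: set 236 − 2p = 5p − 114 → p* = 50, q* = 136.
With the tax collected from sellers, supply shifts: qs = 5(p − 24.5) − 114.
New equilibrium: buyers pay 67.5, sellers receive 43, q = 101. (Wedge: pb − ps = 24.5.)
Burden on buyers: 17.5; on sellers: 7. (They sum to 24.5.)
The less price-elastic side of the market bears the larger share of a per-unit tax.

Buyers bear 17.5 per book; sellers bear 7 per book.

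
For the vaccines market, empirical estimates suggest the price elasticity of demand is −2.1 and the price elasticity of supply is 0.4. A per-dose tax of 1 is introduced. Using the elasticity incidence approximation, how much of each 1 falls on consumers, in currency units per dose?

Consumers bear ≈ 0.16 per dose.

Incidence ratio: consumers' share ≈ εs / (εs + |εd|) = 0.4 / (0.4 + 2.1) = 0.16.
So consumers bear ≈ 0.16 × 1 = 0.16; producers bear 0.84.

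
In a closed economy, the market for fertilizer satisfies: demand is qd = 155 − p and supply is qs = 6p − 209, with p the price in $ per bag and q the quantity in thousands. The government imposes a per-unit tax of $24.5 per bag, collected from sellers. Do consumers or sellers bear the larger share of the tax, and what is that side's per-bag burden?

Consumers bear the larger share: $21 per bag.

Without the tax, 155 − p = 6p − 209 gives 7p = 364, so p* = $52 and q* = 103.
With the tax collected from sellers, supply shifts: qs = 6(p − 24.5) − 209.
New equilibrium: consumers pay $73, sellers receive $48.5, q = 82. (Wedge: pb − ps = 24.5.)
Per-bag burden: consumers $21, sellers $3.5.
Consumers take the larger share because demand is less price-elastic here (demand slope 1 vs supply slope 6).
The less price-elastic side of the market bears the larger share of a per-unit tax.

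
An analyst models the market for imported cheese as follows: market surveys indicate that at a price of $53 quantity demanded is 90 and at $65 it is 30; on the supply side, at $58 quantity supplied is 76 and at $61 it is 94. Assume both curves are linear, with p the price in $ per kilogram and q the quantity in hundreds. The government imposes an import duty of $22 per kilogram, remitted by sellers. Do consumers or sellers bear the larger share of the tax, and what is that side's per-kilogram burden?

Demand slope: (30 − 90)/(65 − 53) = -5, so qd = 355 − 5p.
Supply slope: (94 − 76)/(61 − 58) = 6, so qs = 6p − 272.
Without the tax, 355 − 5p = 6p − 272 gives 11p = 627, so p* = $57 and q* = 70.
With the tax collected from sellers, supply shifts: qs = 6(p − 22) − 272.
Solving gives q = 10 with consumers paying $69 and sellers receiving $47 (the $22 wedge).
Per-kilogram burden: consumers $12, sellers $10.
Consumers take the larger share because demand is less price-elastic here (demand slope 5 vs supply slope 6).
The less price-elastic side of the market bears the larger share of a per-unit tax.

Consumers bear the larger share: $12 per kilogram.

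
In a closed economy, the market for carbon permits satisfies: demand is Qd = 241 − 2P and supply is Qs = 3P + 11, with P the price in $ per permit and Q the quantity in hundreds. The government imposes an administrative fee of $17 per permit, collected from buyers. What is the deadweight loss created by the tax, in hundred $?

Deadweight loss = $173.4 hundred.

Without the tax, 241 − 2P = 3P + 11 gives 5P = 230, so P* = $46 and Q* = 149.
With the tax collected from buyers, demand (in seller-price terms) shifts: Qd = 241 − 2(P + 17).
Solving gives Q = 128.6 with buyers paying $56.2 and sellers receiving $39.2 (the $17 wedge).
Quantity falls by |ΔQ| = |149 − 128.6| = 20.4.
DWL = ½ · t · |ΔQ| = ½ · 17 · 20.4 = $173.4.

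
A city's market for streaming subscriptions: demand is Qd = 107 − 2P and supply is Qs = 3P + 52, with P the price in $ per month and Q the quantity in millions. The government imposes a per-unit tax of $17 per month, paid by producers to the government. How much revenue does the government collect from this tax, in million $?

Before the tax: set 107 − 2P = 3P + 52 → P* = $11, Q* = 85.
With the tax collected from producers, supply shifts: Qs = 3(P − 17) + 52.
Solving gives Q = 64.6 with consumers paying $21.2 and producers receiving $4.2 (the $17 wedge).
Revenue = t · Q = 17 · 64.6 = $1098.2.

Tax revenue = $1098.2 million.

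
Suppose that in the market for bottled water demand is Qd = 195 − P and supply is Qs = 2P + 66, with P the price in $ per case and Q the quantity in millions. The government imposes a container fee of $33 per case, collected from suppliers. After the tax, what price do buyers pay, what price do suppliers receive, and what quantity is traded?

Buyers pay $65; suppliers receive $32; quantity = 130.

Before the tax: set 195 − P = 2P + 66 → P* = $43, Q* = 152.
With the tax collected from suppliers, supply shifts: Qs = 2(P − 33) + 66.
Solving gives Q = 130 with buyers paying $65 and suppliers receiving $32 (the $33 wedge).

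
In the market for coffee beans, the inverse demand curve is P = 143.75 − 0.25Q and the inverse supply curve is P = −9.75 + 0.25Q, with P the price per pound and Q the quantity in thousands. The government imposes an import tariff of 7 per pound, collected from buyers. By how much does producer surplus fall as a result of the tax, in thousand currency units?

Producer surplus falls by 1050 thousand.

Rewrite in direct form: Qd = 575 − 4P and Qs = 4P + 39.
Without the tax, 575 − 4P = 4P + 39 gives 8P = 536, so P* = 67 and Q* = 307.
With the tax collected from buyers, demand (in seller-price terms) shifts: Qd = 575 − 4(P + 7).
Solving gives Q = 293 with buyers paying 70.5 and suppliers receiving 63.5 (the 7 wedge).
ΔPS is the trapezoid between Q = 293 and Q = 307 of height 3.5: ½ · (307 + 293) · 3.5 = 1050.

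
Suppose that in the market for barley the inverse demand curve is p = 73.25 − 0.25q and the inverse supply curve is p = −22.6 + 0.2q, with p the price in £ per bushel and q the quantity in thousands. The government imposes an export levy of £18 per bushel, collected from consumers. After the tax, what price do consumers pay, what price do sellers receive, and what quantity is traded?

Consumers pay £30; sellers receive £12; quantity = 173.

Inverting to q(p) form: qd = 293 − 4p; qs = 5p + 113.
Without the tax, 293 − 4p = 5p + 113 gives 9p = 180, so p* = £20 and q* = 213.
With the tax collected from consumers, demand (in seller-price terms) shifts: qd = 293 − 4(p + 18).
New equilibrium: consumers pay £30, sellers receive £12, q = 173. (Wedge: pb − ps = 18.)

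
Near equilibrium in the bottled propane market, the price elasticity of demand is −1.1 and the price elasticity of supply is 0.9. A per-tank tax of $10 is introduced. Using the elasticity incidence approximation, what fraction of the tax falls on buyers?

Buyers' share ≈ 0.45.

Incidence ratio: buyers' share ≈ εs / (εs + |εd|) = 0.9 / (0.9 + 1.1) = 0.45.
Supply is the less elastic side, so buyers bear the smaller share.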